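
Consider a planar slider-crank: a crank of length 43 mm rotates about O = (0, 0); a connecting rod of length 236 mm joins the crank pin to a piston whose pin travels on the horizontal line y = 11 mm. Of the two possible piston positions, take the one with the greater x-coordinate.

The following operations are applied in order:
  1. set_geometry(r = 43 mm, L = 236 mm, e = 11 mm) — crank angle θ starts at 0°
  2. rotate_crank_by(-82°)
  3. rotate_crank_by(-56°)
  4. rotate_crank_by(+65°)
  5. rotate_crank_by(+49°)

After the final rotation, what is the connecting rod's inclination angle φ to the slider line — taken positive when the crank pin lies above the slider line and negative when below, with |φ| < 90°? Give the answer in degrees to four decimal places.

-6.9336

set_geometry: r = 43 mm, L = 236 mm, e = 11 mm; θ ← 0°
rotate_crank_by(-82°): θ ← 0° -82° = -82°
rotate_crank_by(-56°): θ ← -82° -56° = -138°
rotate_crank_by(+65°): θ ← -138° +65° = -73°
rotate_crank_by(+49°): θ ← -73° +49° = -24°
crank pin P = (r cos θ, r sin θ) = (39.282455, -17.489676)
h = r sin θ − e = -17.489676 − 11 = -28.489676
sin φ = h / L = -28.489676 / 236 = -0.12071896
φ = arcsin(-0.12071896) = -6.933598°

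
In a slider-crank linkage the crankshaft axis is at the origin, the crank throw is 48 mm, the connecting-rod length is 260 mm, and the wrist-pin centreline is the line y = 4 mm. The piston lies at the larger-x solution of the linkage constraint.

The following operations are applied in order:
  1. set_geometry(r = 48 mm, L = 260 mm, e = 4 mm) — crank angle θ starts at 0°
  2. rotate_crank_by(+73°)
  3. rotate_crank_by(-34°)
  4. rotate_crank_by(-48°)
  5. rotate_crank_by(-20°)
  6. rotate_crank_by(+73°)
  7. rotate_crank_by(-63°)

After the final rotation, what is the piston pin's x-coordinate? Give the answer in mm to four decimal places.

set_geometry: r = 48 mm, L = 260 mm, e = 4 mm; θ ← 0°
rotate_crank_by(+73°): θ ← 0° +73° = 73°
rotate_crank_by(-34°): θ ← 73° -34° = 39°
rotate_crank_by(-48°): θ ← 39° -48° = -9°
rotate_crank_by(-20°): θ ← -9° -20° = -29°
rotate_crank_by(+73°): θ ← -29° +73° = 44°
rotate_crank_by(-63°): θ ← 44° -63° = -19°
crank pin P = (r cos θ, r sin θ) = (45.384892, -15.627271)
h = r sin θ − e = -15.627271 − 4 = -19.627271
x = r cos θ + √(L² − h²) = 45.384892 + √(67600.0 − 385.2298) = 45.384892 + 259.258115 = 304.643007

304.6430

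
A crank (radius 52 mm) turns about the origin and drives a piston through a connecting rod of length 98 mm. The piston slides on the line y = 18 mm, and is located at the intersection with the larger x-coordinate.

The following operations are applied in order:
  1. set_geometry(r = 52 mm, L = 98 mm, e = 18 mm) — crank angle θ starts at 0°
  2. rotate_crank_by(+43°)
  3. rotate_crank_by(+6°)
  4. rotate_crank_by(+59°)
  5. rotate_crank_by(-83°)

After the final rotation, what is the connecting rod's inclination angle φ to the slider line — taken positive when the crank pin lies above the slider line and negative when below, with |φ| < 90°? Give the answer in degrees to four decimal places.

set_geometry: r = 52 mm, L = 98 mm, e = 18 mm; θ ← 0°
rotate_crank_by(+43°): θ ← 0° +43° = 43°
rotate_crank_by(+6°): θ ← 43° +6° = 49°
rotate_crank_by(+59°): θ ← 49° +59° = 108°
rotate_crank_by(-83°): θ ← 108° -83° = 25°
crank pin P = (r cos θ, r sin θ) = (47.128005, 21.976150)
h = r sin θ − e = 21.976150 − 18 = 3.976150
sin φ = h / L = 3.976150 / 98 = 0.04057296
φ = arcsin(0.04057296) = 2.325297°

2.3253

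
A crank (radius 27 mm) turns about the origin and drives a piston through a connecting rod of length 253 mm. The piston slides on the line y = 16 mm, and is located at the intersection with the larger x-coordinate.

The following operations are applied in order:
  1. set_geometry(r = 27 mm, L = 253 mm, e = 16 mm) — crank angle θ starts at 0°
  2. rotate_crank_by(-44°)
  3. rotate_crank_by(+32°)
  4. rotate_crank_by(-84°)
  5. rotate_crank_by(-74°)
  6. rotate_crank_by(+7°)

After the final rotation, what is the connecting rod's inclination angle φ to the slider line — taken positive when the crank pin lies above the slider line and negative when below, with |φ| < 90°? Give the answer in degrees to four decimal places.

set_geometry: r = 27 mm, L = 253 mm, e = 16 mm; θ ← 0°
rotate_crank_by(-44°): θ ← 0° -44° = -44°
rotate_crank_by(+32°): θ ← -44° +32° = -12°
rotate_crank_by(-84°): θ ← -12° -84° = -96°
rotate_crank_by(-74°): θ ← -96° -74° = -170°
rotate_crank_by(+7°): θ ← -170° +7° = -163°
crank pin P = (r cos θ, r sin θ) = (-25.820228, -7.894036)
h = r sin θ − e = -7.894036 − 16 = -23.894036
sin φ = h / L = -23.894036 / 253 = -0.09444283
φ = arcsin(-0.09444283) = -5.419252°

-5.4193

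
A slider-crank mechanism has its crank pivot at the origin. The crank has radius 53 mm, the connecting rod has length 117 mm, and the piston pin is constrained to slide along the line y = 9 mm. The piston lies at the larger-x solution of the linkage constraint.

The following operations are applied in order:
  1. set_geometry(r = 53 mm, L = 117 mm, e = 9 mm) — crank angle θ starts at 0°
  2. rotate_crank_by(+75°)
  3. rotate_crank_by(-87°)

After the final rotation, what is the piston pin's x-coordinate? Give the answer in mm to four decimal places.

167.1164

set_geometry: r = 53 mm, L = 117 mm, e = 9 mm; θ ← 0°
rotate_crank_by(+75°): θ ← 0° +75° = 75°
rotate_crank_by(-87°): θ ← 75° -87° = -12°
crank pin P = (r cos θ, r sin θ) = (51.841823, -11.019320)
h = r sin θ − e = -11.019320 − 9 = -20.019320
x = r cos θ + √(L² − h²) = 51.841823 + √(13689.0 − 400.7732) = 51.841823 + 115.274572 = 167.116394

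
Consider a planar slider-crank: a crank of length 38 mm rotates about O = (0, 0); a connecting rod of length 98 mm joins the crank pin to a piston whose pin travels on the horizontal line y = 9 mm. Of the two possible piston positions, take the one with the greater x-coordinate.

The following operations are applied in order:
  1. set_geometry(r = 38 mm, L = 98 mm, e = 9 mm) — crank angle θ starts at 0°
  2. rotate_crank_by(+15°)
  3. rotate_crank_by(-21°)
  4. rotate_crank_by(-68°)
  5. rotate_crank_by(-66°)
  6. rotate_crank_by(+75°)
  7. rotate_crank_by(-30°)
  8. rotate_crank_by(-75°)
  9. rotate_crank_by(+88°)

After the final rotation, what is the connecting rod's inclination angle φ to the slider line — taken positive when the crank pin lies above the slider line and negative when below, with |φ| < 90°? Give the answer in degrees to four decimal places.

-28.4126

set_geometry: r = 38 mm, L = 98 mm, e = 9 mm; θ ← 0°
rotate_crank_by(+15°): θ ← 0° +15° = 15°
rotate_crank_by(-21°): θ ← 15° -21° = -6°
rotate_crank_by(-68°): θ ← -6° -68° = -74°
rotate_crank_by(-66°): θ ← -74° -66° = -140°
rotate_crank_by(+75°): θ ← -140° +75° = -65°
rotate_crank_by(-30°): θ ← -65° -30° = -95°
rotate_crank_by(-75°): θ ← -95° -75° = -170°
rotate_crank_by(+88°): θ ← -170° +88° = -82°
crank pin P = (r cos θ, r sin θ) = (5.288578, -37.630187)
h = r sin θ − e = -37.630187 − 9 = -46.630187
sin φ = h / L = -46.630187 / 98 = -0.47581823
φ = arcsin(-0.47581823) = -28.412638°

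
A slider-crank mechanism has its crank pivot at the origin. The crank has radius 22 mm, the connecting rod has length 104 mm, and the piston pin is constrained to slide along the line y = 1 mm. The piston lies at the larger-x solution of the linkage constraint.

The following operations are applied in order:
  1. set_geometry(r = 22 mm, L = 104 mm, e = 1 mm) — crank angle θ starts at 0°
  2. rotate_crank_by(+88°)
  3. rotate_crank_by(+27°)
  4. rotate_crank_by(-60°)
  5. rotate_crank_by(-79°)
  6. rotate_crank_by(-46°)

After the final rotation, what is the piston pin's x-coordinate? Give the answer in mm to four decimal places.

109.2411

set_geometry: r = 22 mm, L = 104 mm, e = 1 mm; θ ← 0°
rotate_crank_by(+88°): θ ← 0° +88° = 88°
rotate_crank_by(+27°): θ ← 88° +27° = 115°
rotate_crank_by(-60°): θ ← 115° -60° = 55°
rotate_crank_by(-79°): θ ← 55° -79° = -24°
rotate_crank_by(-46°): θ ← -24° -46° = -70°
crank pin P = (r cos θ, r sin θ) = (7.524443, -20.673238)
h = r sin θ − e = -20.673238 − 1 = -21.673238
x = r cos θ + √(L² − h²) = 7.524443 + √(10816.0 − 469.7292) = 7.524443 + 101.716620 = 109.241063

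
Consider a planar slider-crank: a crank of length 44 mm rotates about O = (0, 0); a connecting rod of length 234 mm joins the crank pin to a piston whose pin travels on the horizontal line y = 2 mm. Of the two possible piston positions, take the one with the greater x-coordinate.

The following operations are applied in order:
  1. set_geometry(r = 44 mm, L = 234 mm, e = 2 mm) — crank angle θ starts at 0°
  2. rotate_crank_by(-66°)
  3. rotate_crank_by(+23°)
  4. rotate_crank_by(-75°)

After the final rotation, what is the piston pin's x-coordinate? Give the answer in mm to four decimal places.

209.7501

set_geometry: r = 44 mm, L = 234 mm, e = 2 mm; θ ← 0°
rotate_crank_by(-66°): θ ← 0° -66° = -66°
rotate_crank_by(+23°): θ ← -66° +23° = -43°
rotate_crank_by(-75°): θ ← -43° -75° = -118°
crank pin P = (r cos θ, r sin θ) = (-20.656749, -38.849694)
h = r sin θ − e = -38.849694 − 2 = -40.849694
x = r cos θ + √(L² − h²) = -20.656749 + √(54756.0 − 1668.6975) = -20.656749 + 230.406820 = 209.750071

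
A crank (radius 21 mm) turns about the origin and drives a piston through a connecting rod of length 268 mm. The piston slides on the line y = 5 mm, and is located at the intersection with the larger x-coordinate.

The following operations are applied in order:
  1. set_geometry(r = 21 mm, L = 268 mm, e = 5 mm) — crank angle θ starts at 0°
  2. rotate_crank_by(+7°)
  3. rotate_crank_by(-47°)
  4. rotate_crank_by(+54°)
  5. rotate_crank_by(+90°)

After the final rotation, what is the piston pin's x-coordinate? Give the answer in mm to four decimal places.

262.4782

set_geometry: r = 21 mm, L = 268 mm, e = 5 mm; θ ← 0°
rotate_crank_by(+7°): θ ← 0° +7° = 7°
rotate_crank_by(-47°): θ ← 7° -47° = -40°
rotate_crank_by(+54°): θ ← -40° +54° = 14°
rotate_crank_by(+90°): θ ← 14° +90° = 104°
crank pin P = (r cos θ, r sin θ) = (-5.080360, 20.376210)
h = r sin θ − e = 20.376210 − 5 = 15.376210
x = r cos θ + √(L² − h²) = -5.080360 + √(71824.0 − 236.4278) = -5.080360 + 267.558540 = 262.478180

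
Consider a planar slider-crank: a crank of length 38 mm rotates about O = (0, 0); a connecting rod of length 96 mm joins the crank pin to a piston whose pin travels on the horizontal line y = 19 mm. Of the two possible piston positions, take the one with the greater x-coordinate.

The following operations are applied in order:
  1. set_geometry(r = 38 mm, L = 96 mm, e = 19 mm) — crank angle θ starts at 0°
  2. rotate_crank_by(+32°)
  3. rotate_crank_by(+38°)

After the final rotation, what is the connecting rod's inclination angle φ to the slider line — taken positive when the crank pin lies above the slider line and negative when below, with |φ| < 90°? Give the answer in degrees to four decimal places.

set_geometry: r = 38 mm, L = 96 mm, e = 19 mm; θ ← 0°
rotate_crank_by(+32°): θ ← 0° +32° = 32°
rotate_crank_by(+38°): θ ← 32° +38° = 70°
crank pin P = (r cos θ, r sin θ) = (12.996765, 35.708320)
h = r sin θ − e = 35.708320 − 19 = 16.708320
sin φ = h / L = 16.708320 / 96 = 0.17404500
φ = arcsin(0.17404500) = 10.023088°

10.0231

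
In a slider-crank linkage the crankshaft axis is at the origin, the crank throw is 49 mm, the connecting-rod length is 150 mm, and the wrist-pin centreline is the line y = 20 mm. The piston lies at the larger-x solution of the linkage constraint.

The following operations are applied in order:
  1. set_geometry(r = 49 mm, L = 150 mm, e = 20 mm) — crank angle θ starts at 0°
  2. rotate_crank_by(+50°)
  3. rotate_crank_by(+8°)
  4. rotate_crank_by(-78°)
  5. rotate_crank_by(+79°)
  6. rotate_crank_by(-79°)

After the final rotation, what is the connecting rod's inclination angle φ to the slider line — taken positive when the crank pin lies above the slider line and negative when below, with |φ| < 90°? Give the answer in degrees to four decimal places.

-14.1854

set_geometry: r = 49 mm, L = 150 mm, e = 20 mm; θ ← 0°
rotate_crank_by(+50°): θ ← 0° +50° = 50°
rotate_crank_by(+8°): θ ← 50° +8° = 58°
rotate_crank_by(-78°): θ ← 58° -78° = -20°
rotate_crank_by(+79°): θ ← -20° +79° = 59°
rotate_crank_by(-79°): θ ← 59° -79° = -20°
crank pin P = (r cos θ, r sin θ) = (46.044938, -16.758987)
h = r sin θ − e = -16.758987 − 20 = -36.758987
sin φ = h / L = -36.758987 / 150 = -0.24505991
φ = arcsin(-0.24505991) = -14.185374°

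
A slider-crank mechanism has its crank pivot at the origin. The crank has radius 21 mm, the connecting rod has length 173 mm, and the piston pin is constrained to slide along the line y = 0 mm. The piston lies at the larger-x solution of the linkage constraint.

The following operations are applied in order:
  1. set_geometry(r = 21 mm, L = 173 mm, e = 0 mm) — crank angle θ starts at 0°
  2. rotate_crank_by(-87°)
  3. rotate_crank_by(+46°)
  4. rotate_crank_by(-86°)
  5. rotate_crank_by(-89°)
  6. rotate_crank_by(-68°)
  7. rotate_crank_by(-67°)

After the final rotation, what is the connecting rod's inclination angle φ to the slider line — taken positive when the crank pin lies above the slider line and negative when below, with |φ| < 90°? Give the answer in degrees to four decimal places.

1.0881

set_geometry: r = 21 mm, L = 173 mm, e = 0 mm; θ ← 0°
rotate_crank_by(-87°): θ ← 0° -87° = -87°
rotate_crank_by(+46°): θ ← -87° +46° = -41°
rotate_crank_by(-86°): θ ← -41° -86° = -127°
rotate_crank_by(-89°): θ ← -127° -89° = -216°
rotate_crank_by(-68°): θ ← -216° -68° = -284°
rotate_crank_by(-67°): θ ← -284° -67° = -351°
crank pin P = (r cos θ, r sin θ) = (20.741455, 3.285124)
h = r sin θ − e = 3.285124 − 0 = 3.285124
sin φ = h / L = 3.285124 / 173 = 0.01898915
φ = arcsin(0.01898915) = 1.088064°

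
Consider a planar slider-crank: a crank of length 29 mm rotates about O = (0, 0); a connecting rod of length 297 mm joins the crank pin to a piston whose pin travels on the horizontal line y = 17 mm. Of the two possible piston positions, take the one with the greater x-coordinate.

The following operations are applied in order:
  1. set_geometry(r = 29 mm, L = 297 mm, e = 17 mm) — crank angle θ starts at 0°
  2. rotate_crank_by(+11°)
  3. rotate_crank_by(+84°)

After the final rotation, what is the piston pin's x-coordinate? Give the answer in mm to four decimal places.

set_geometry: r = 29 mm, L = 297 mm, e = 17 mm; θ ← 0°
rotate_crank_by(+11°): θ ← 0° +11° = 11°
rotate_crank_by(+84°): θ ← 11° +84° = 95°
crank pin P = (r cos θ, r sin θ) = (-2.527517, 28.889646)
h = r sin θ − e = 28.889646 − 17 = 11.889646
x = r cos θ + √(L² − h²) = -2.527517 + √(88209.0 − 141.3637) = -2.527517 + 296.761919 = 294.234402

294.2344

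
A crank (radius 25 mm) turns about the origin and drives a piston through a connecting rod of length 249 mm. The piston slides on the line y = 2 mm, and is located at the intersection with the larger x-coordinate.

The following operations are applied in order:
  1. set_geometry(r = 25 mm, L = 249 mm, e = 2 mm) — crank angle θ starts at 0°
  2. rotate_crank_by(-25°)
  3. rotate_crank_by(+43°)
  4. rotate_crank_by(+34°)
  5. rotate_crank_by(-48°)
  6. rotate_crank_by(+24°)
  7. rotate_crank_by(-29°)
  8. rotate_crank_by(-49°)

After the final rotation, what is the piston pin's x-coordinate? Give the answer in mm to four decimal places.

264.1697

set_geometry: r = 25 mm, L = 249 mm, e = 2 mm; θ ← 0°
rotate_crank_by(-25°): θ ← 0° -25° = -25°
rotate_crank_by(+43°): θ ← -25° +43° = 18°
rotate_crank_by(+34°): θ ← 18° +34° = 52°
rotate_crank_by(-48°): θ ← 52° -48° = 4°
rotate_crank_by(+24°): θ ← 4° +24° = 28°
rotate_crank_by(-29°): θ ← 28° -29° = -1°
rotate_crank_by(-49°): θ ← -1° -49° = -50°
crank pin P = (r cos θ, r sin θ) = (16.069690, -19.151111)
h = r sin θ − e = -19.151111 − 2 = -21.151111
x = r cos θ + √(L² − h²) = 16.069690 + √(62001.0 − 447.3695) = 16.069690 + 248.100041 = 264.169732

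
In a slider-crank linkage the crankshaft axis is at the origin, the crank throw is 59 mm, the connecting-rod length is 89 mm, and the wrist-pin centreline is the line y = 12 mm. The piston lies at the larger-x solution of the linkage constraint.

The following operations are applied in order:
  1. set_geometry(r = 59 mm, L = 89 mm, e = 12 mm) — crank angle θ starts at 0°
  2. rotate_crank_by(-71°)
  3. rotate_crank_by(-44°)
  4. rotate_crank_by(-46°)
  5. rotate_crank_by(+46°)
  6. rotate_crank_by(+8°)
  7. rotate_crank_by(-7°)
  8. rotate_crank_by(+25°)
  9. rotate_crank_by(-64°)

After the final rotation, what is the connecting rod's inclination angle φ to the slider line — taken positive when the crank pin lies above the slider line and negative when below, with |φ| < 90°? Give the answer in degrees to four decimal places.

set_geometry: r = 59 mm, L = 89 mm, e = 12 mm; θ ← 0°
rotate_crank_by(-71°): θ ← 0° -71° = -71°
rotate_crank_by(-44°): θ ← -71° -44° = -115°
rotate_crank_by(-46°): θ ← -115° -46° = -161°
rotate_crank_by(+46°): θ ← -161° +46° = -115°
rotate_crank_by(+8°): θ ← -115° +8° = -107°
rotate_crank_by(-7°): θ ← -107° -7° = -114°
rotate_crank_by(+25°): θ ← -114° +25° = -89°
rotate_crank_by(-64°): θ ← -89° -64° = -153°
crank pin P = (r cos θ, r sin θ) = (-52.569385, -26.785439)
h = r sin θ − e = -26.785439 − 12 = -38.785439
sin φ = h / L = -38.785439 / 89 = -0.43579145
φ = arcsin(-0.43579145) = -25.835666°

-25.8357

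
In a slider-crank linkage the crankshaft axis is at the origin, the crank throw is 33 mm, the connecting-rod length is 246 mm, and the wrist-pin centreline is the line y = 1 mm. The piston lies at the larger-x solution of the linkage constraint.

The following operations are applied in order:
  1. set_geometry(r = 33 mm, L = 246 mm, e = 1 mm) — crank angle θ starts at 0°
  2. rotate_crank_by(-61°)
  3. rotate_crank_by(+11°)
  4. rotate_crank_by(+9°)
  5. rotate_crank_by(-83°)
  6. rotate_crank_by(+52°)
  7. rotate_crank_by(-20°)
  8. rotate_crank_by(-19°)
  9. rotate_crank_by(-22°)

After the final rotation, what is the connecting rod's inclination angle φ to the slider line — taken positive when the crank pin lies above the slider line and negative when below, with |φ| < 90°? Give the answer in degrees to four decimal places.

-5.8643

set_geometry: r = 33 mm, L = 246 mm, e = 1 mm; θ ← 0°
rotate_crank_by(-61°): θ ← 0° -61° = -61°
rotate_crank_by(+11°): θ ← -61° +11° = -50°
rotate_crank_by(+9°): θ ← -50° +9° = -41°
rotate_crank_by(-83°): θ ← -41° -83° = -124°
rotate_crank_by(+52°): θ ← -124° +52° = -72°
rotate_crank_by(-20°): θ ← -72° -20° = -92°
rotate_crank_by(-19°): θ ← -92° -19° = -111°
rotate_crank_by(-22°): θ ← -111° -22° = -133°
crank pin P = (r cos θ, r sin θ) = (-22.505946, -24.134672)
h = r sin θ − e = -24.134672 − 1 = -25.134672
sin φ = h / L = -25.134672 / 246 = -0.10217346
φ = arcsin(-0.10217346) = -5.864342°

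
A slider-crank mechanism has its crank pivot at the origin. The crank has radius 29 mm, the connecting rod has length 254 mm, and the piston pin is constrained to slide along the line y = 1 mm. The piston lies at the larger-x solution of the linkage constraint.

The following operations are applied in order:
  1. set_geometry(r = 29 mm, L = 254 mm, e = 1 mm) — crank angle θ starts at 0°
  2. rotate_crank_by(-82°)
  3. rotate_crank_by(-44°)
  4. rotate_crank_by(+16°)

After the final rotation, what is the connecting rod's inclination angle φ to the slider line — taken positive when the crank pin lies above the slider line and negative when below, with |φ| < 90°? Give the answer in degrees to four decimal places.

set_geometry: r = 29 mm, L = 254 mm, e = 1 mm; θ ← 0°
rotate_crank_by(-82°): θ ← 0° -82° = -82°
rotate_crank_by(-44°): θ ← -82° -44° = -126°
rotate_crank_by(+16°): θ ← -126° +16° = -110°
crank pin P = (r cos θ, r sin θ) = (-9.918584, -27.251086)
h = r sin θ − e = -27.251086 − 1 = -28.251086
sin φ = h / L = -28.251086 / 254 = -0.11122475
φ = arcsin(-0.11122475) = -6.385922°

-6.3859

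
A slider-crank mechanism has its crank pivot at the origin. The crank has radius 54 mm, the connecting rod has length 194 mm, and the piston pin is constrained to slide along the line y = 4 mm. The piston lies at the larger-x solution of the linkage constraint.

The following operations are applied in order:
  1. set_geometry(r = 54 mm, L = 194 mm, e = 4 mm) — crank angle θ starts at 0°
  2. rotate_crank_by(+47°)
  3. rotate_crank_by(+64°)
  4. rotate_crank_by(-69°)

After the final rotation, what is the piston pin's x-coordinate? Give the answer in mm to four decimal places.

set_geometry: r = 54 mm, L = 194 mm, e = 4 mm; θ ← 0°
rotate_crank_by(+47°): θ ← 0° +47° = 47°
rotate_crank_by(+64°): θ ← 47° +64° = 111°
rotate_crank_by(-69°): θ ← 111° -69° = 42°
crank pin P = (r cos θ, r sin θ) = (40.129821, 36.133053)
h = r sin θ − e = 36.133053 − 4 = 32.133053
x = r cos θ + √(L² − h²) = 40.129821 + √(37636.0 − 1032.5331) = 40.129821 + 191.320325 = 231.450146

231.4501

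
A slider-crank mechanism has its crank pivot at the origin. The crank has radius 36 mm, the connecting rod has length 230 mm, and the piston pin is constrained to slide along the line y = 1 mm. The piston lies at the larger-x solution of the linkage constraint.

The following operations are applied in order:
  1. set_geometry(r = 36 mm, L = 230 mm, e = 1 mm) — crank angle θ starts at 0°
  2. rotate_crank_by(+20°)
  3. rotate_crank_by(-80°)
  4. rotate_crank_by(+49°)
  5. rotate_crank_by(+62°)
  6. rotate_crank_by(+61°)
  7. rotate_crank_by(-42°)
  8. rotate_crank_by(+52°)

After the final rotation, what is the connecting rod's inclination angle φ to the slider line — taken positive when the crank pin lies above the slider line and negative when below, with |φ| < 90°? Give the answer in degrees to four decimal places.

7.3766

set_geometry: r = 36 mm, L = 230 mm, e = 1 mm; θ ← 0°
rotate_crank_by(+20°): θ ← 0° +20° = 20°
rotate_crank_by(-80°): θ ← 20° -80° = -60°
rotate_crank_by(+49°): θ ← -60° +49° = -11°
rotate_crank_by(+62°): θ ← -11° +62° = 51°
rotate_crank_by(+61°): θ ← 51° +61° = 112°
rotate_crank_by(-42°): θ ← 112° -42° = 70°
rotate_crank_by(+52°): θ ← 70° +52° = 122°
crank pin P = (r cos θ, r sin θ) = (-19.077094, 30.529731)
h = r sin θ − e = 30.529731 − 1 = 29.529731
sin φ = h / L = 29.529731 / 230 = 0.12839014
φ = arcsin(0.12839014) = 7.376574°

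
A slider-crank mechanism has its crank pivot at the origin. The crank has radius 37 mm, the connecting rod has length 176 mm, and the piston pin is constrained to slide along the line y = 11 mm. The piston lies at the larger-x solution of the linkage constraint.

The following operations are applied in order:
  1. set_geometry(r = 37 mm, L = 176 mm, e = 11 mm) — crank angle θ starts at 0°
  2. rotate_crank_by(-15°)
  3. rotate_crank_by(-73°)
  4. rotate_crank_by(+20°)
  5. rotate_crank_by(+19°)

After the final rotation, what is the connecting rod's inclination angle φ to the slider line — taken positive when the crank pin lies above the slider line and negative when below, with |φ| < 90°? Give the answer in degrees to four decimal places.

-12.7772

set_geometry: r = 37 mm, L = 176 mm, e = 11 mm; θ ← 0°
rotate_crank_by(-15°): θ ← 0° -15° = -15°
rotate_crank_by(-73°): θ ← -15° -73° = -88°
rotate_crank_by(+20°): θ ← -88° +20° = -68°
rotate_crank_by(+19°): θ ← -68° +19° = -49°
crank pin P = (r cos θ, r sin θ) = (24.274184, -27.924254)
h = r sin θ − e = -27.924254 − 11 = -38.924254
sin φ = h / L = -38.924254 / 176 = -0.22116054
φ = arcsin(-0.22116054) = -12.777206°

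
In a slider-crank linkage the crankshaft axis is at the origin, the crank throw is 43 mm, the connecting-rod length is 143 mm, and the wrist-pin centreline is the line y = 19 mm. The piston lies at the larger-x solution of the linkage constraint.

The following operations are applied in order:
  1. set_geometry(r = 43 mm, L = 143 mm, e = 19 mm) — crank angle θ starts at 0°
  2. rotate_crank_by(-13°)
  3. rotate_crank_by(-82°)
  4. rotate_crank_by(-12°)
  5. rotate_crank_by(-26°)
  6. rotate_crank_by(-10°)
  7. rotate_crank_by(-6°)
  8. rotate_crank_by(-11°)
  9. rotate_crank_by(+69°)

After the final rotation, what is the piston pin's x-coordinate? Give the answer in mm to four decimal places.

128.1131

set_geometry: r = 43 mm, L = 143 mm, e = 19 mm; θ ← 0°
rotate_crank_by(-13°): θ ← 0° -13° = -13°
rotate_crank_by(-82°): θ ← -13° -82° = -95°
rotate_crank_by(-12°): θ ← -95° -12° = -107°
rotate_crank_by(-26°): θ ← -107° -26° = -133°
rotate_crank_by(-10°): θ ← -133° -10° = -143°
rotate_crank_by(-6°): θ ← -143° -6° = -149°
rotate_crank_by(-11°): θ ← -149° -11° = -160°
rotate_crank_by(+69°): θ ← -160° +69° = -91°
crank pin P = (r cos θ, r sin θ) = (-0.750453, -42.993451)
h = r sin θ − e = -42.993451 − 19 = -61.993451
x = r cos θ + √(L² − h²) = -0.750453 + √(20449.0 − 3843.1880) = -0.750453 + 128.863540 = 128.113087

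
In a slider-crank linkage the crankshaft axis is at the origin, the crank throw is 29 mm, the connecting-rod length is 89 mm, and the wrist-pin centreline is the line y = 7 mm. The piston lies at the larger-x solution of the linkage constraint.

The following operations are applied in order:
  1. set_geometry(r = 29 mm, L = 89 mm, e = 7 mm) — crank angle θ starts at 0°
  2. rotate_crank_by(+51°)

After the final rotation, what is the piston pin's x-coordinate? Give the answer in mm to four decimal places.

105.8836

set_geometry: r = 29 mm, L = 89 mm, e = 7 mm; θ ← 0°
rotate_crank_by(+51°): θ ← 0° +51° = 51°
crank pin P = (r cos θ, r sin θ) = (18.250291, 22.537233)
h = r sin θ − e = 22.537233 − 7 = 15.537233
x = r cos θ + √(L² − h²) = 18.250291 + √(7921.0 − 241.4056) = 18.250291 + 87.633295 = 105.883586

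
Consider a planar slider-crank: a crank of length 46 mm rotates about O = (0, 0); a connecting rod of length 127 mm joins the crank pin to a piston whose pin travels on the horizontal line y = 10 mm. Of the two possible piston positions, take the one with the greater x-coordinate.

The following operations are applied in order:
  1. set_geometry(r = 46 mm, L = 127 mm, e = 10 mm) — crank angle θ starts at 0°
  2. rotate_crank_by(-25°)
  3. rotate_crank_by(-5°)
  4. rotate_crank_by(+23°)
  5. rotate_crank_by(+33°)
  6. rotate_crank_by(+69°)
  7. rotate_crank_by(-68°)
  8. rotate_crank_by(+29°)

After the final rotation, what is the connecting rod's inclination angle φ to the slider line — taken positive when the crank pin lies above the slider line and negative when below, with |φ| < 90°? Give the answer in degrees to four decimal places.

set_geometry: r = 46 mm, L = 127 mm, e = 10 mm; θ ← 0°
rotate_crank_by(-25°): θ ← 0° -25° = -25°
rotate_crank_by(-5°): θ ← -25° -5° = -30°
rotate_crank_by(+23°): θ ← -30° +23° = -7°
rotate_crank_by(+33°): θ ← -7° +33° = 26°
rotate_crank_by(+69°): θ ← 26° +69° = 95°
rotate_crank_by(-68°): θ ← 95° -68° = 27°
rotate_crank_by(+29°): θ ← 27° +29° = 56°
crank pin P = (r cos θ, r sin θ) = (25.722874, 38.135728)
h = r sin θ − e = 38.135728 − 10 = 28.135728
sin φ = h / L = 28.135728 / 127 = 0.22154117
φ = arcsin(0.22154117) = 12.799569°

12.7996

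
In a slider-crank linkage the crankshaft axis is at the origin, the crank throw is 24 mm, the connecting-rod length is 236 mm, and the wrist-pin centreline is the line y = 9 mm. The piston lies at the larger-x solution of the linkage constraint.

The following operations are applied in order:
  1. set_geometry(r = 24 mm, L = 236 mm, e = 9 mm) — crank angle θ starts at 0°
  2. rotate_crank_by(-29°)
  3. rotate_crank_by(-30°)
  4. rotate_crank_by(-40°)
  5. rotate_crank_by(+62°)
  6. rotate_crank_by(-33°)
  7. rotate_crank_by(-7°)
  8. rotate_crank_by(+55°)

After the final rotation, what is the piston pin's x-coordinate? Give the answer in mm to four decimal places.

set_geometry: r = 24 mm, L = 236 mm, e = 9 mm; θ ← 0°
rotate_crank_by(-29°): θ ← 0° -29° = -29°
rotate_crank_by(-30°): θ ← -29° -30° = -59°
rotate_crank_by(-40°): θ ← -59° -40° = -99°
rotate_crank_by(+62°): θ ← -99° +62° = -37°
rotate_crank_by(-33°): θ ← -37° -33° = -70°
rotate_crank_by(-7°): θ ← -70° -7° = -77°
rotate_crank_by(+55°): θ ← -77° +55° = -22°
crank pin P = (r cos θ, r sin θ) = (22.252413, -8.990558)
h = r sin θ − e = -8.990558 − 9 = -17.990558
x = r cos θ + √(L² − h²) = 22.252413 + √(55696.0 − 323.6602) = 22.252413 + 235.313280 = 257.565693

257.5657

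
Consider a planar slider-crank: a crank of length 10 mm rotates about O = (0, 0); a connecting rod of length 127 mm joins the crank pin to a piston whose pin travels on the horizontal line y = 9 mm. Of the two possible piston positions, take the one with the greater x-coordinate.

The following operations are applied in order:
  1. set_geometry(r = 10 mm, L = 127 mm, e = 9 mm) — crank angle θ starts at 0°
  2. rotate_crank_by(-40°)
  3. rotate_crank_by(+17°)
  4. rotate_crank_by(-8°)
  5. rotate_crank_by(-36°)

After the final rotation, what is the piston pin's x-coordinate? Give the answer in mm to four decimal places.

set_geometry: r = 10 mm, L = 127 mm, e = 9 mm; θ ← 0°
rotate_crank_by(-40°): θ ← 0° -40° = -40°
rotate_crank_by(+17°): θ ← -40° +17° = -23°
rotate_crank_by(-8°): θ ← -23° -8° = -31°
rotate_crank_by(-36°): θ ← -31° -36° = -67°
crank pin P = (r cos θ, r sin θ) = (3.907311, -9.205049)
h = r sin θ − e = -9.205049 − 9 = -18.205049
x = r cos θ + √(L² − h²) = 3.907311 + √(16129.0 − 331.4238) = 3.907311 + 125.688409 = 129.595720

129.5957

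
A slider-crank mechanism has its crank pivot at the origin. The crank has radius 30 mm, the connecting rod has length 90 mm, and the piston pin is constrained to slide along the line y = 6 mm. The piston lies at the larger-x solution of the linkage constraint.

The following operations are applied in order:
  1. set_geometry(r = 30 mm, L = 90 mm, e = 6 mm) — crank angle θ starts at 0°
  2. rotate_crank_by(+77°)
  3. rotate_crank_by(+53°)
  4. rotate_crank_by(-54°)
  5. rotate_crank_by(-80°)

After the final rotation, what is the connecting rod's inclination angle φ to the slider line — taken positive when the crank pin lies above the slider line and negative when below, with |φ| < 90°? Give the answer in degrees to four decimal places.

-5.1589

set_geometry: r = 30 mm, L = 90 mm, e = 6 mm; θ ← 0°
rotate_crank_by(+77°): θ ← 0° +77° = 77°
rotate_crank_by(+53°): θ ← 77° +53° = 130°
rotate_crank_by(-54°): θ ← 130° -54° = 76°
rotate_crank_by(-80°): θ ← 76° -80° = -4°
crank pin P = (r cos θ, r sin θ) = (29.926922, -2.092694)
h = r sin θ − e = -2.092694 − 6 = -8.092694
sin φ = h / L = -8.092694 / 90 = -0.08991882
φ = arcsin(-0.08991882) = -5.158937°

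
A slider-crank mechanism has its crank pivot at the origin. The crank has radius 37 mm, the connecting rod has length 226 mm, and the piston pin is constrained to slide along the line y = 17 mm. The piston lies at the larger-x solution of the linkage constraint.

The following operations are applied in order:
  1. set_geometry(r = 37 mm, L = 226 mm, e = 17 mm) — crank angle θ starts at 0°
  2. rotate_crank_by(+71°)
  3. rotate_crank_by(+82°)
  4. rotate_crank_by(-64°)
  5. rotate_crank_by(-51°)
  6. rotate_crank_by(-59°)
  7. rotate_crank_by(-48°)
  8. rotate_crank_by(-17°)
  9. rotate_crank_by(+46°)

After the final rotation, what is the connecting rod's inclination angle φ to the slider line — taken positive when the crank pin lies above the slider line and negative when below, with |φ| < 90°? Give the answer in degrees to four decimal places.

set_geometry: r = 37 mm, L = 226 mm, e = 17 mm; θ ← 0°
rotate_crank_by(+71°): θ ← 0° +71° = 71°
rotate_crank_by(+82°): θ ← 71° +82° = 153°
rotate_crank_by(-64°): θ ← 153° -64° = 89°
rotate_crank_by(-51°): θ ← 89° -51° = 38°
rotate_crank_by(-59°): θ ← 38° -59° = -21°
rotate_crank_by(-48°): θ ← -21° -48° = -69°
rotate_crank_by(-17°): θ ← -69° -17° = -86°
rotate_crank_by(+46°): θ ← -86° +46° = -40°
crank pin P = (r cos θ, r sin θ) = (28.343644, -23.783142)
h = r sin θ − e = -23.783142 − 17 = -40.783142
sin φ = h / L = -40.783142 / 226 = -0.18045638
φ = arcsin(-0.18045638) = -10.396344°

-10.3963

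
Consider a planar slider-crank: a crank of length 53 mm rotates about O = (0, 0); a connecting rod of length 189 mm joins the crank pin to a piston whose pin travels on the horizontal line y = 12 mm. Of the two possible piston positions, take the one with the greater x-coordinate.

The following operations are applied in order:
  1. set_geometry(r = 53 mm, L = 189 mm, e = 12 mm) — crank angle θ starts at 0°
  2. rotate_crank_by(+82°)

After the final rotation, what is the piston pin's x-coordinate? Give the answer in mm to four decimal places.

set_geometry: r = 53 mm, L = 189 mm, e = 12 mm; θ ← 0°
rotate_crank_by(+82°): θ ← 0° +82° = 82°
crank pin P = (r cos θ, r sin θ) = (7.376174, 52.484208)
h = r sin θ − e = 52.484208 − 12 = 40.484208
x = r cos θ + √(L² − h²) = 7.376174 + √(35721.0 − 1638.9711) = 7.376174 + 184.613187 = 191.989362

191.9894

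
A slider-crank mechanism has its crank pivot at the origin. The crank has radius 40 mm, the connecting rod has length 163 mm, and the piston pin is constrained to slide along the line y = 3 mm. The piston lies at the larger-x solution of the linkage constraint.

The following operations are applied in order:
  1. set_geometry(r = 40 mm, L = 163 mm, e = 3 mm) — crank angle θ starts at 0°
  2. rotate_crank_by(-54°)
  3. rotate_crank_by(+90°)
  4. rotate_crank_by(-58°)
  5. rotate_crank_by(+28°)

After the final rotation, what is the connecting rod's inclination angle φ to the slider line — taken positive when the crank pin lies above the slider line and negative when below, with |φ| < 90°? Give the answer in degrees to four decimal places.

0.4152

set_geometry: r = 40 mm, L = 163 mm, e = 3 mm; θ ← 0°
rotate_crank_by(-54°): θ ← 0° -54° = -54°
rotate_crank_by(+90°): θ ← -54° +90° = 36°
rotate_crank_by(-58°): θ ← 36° -58° = -22°
rotate_crank_by(+28°): θ ← -22° +28° = 6°
crank pin P = (r cos θ, r sin θ) = (39.780876, 4.181139)
h = r sin θ − e = 4.181139 − 3 = 1.181139
sin φ = h / L = 1.181139 / 163 = 0.00724625
φ = arcsin(0.00724625) = 0.415183°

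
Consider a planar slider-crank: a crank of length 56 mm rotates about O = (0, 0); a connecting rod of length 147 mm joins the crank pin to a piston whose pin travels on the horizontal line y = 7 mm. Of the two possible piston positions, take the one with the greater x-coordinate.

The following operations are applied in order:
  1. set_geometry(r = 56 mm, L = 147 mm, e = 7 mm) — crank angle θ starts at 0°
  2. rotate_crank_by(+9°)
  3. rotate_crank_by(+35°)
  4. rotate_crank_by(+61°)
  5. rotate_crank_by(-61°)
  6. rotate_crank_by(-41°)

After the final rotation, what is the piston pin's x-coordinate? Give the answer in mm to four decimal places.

set_geometry: r = 56 mm, L = 147 mm, e = 7 mm; θ ← 0°
rotate_crank_by(+9°): θ ← 0° +9° = 9°
rotate_crank_by(+35°): θ ← 9° +35° = 44°
rotate_crank_by(+61°): θ ← 44° +61° = 105°
rotate_crank_by(-61°): θ ← 105° -61° = 44°
rotate_crank_by(-41°): θ ← 44° -41° = 3°
crank pin P = (r cos θ, r sin θ) = (55.923254, 2.930814)
h = r sin θ − e = 2.930814 − 7 = -4.069186
x = r cos θ + √(L² − h²) = 55.923254 + √(21609.0 − 16.5583) = 55.923254 + 146.943669 = 202.866922

202.8669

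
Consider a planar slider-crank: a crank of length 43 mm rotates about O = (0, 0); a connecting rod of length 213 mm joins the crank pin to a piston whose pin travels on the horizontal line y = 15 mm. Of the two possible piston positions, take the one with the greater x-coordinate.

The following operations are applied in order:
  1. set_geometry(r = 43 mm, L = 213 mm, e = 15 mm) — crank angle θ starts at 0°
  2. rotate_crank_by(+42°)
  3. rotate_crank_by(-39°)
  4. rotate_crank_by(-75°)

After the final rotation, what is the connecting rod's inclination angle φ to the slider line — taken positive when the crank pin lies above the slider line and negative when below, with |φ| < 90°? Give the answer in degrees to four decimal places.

set_geometry: r = 43 mm, L = 213 mm, e = 15 mm; θ ← 0°
rotate_crank_by(+42°): θ ← 0° +42° = 42°
rotate_crank_by(-39°): θ ← 42° -39° = 3°
rotate_crank_by(-75°): θ ← 3° -75° = -72°
crank pin P = (r cos θ, r sin θ) = (13.287731, -40.895430)
h = r sin θ − e = -40.895430 − 15 = -55.895430
sin φ = h / L = -55.895430 / 213 = -0.26241986
φ = arcsin(-0.26241986) = -15.213697°

-15.2137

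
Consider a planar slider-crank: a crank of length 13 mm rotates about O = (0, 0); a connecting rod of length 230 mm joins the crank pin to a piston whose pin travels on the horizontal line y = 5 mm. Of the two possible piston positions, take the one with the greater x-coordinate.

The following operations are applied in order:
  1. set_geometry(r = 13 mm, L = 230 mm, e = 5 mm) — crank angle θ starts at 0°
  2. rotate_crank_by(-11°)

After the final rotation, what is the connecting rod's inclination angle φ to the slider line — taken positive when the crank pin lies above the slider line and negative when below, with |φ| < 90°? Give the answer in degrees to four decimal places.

set_geometry: r = 13 mm, L = 230 mm, e = 5 mm; θ ← 0°
rotate_crank_by(-11°): θ ← 0° -11° = -11°
crank pin P = (r cos θ, r sin θ) = (12.761153, -2.480517)
h = r sin θ − e = -2.480517 − 5 = -7.480517
sin φ = h / L = -7.480517 / 230 = -0.03252399
φ = arcsin(-0.03252399) = -1.863816°

-1.8638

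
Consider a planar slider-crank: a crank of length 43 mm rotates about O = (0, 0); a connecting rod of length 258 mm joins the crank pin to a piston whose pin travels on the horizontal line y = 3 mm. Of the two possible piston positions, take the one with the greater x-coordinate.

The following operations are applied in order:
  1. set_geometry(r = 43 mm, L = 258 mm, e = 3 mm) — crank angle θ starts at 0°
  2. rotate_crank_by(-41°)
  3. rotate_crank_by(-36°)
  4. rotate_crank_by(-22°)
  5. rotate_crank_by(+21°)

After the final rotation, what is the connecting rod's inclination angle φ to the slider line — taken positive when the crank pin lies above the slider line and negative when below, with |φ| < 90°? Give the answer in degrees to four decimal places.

-10.0584

set_geometry: r = 43 mm, L = 258 mm, e = 3 mm; θ ← 0°
rotate_crank_by(-41°): θ ← 0° -41° = -41°
rotate_crank_by(-36°): θ ← -41° -36° = -77°
rotate_crank_by(-22°): θ ← -77° -22° = -99°
rotate_crank_by(+21°): θ ← -99° +21° = -78°
crank pin P = (r cos θ, r sin θ) = (8.940203, -42.060347)
h = r sin θ − e = -42.060347 − 3 = -45.060347
sin φ = h / L = -45.060347 / 258 = -0.17465251
φ = arcsin(-0.17465251) = -10.058437°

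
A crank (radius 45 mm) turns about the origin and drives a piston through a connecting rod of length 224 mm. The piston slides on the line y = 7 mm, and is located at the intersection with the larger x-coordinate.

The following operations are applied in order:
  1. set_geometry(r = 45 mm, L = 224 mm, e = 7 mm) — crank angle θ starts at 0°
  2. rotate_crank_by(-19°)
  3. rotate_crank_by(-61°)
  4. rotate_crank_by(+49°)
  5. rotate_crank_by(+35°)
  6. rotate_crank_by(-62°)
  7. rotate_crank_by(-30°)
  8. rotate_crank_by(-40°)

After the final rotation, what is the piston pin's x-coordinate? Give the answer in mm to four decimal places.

192.2341

set_geometry: r = 45 mm, L = 224 mm, e = 7 mm; θ ← 0°
rotate_crank_by(-19°): θ ← 0° -19° = -19°
rotate_crank_by(-61°): θ ← -19° -61° = -80°
rotate_crank_by(+49°): θ ← -80° +49° = -31°
rotate_crank_by(+35°): θ ← -31° +35° = 4°
rotate_crank_by(-62°): θ ← 4° -62° = -58°
rotate_crank_by(-30°): θ ← -58° -30° = -88°
rotate_crank_by(-40°): θ ← -88° -40° = -128°
crank pin P = (r cos θ, r sin θ) = (-27.704766, -35.460484)
h = r sin θ − e = -35.460484 − 7 = -42.460484
x = r cos θ + √(L² − h²) = -27.704766 + √(50176.0 − 1802.8927) = -27.704766 + 219.938872 = 192.234105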